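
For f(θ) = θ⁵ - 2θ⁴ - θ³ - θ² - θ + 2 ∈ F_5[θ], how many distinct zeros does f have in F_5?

Evaluate at each of the 5 elements of F_5:
f(0) = 2; f(1) = 3; f(2) = 3; f(3) = 4; f(4) = 0 → root.
Roots: {4}.

1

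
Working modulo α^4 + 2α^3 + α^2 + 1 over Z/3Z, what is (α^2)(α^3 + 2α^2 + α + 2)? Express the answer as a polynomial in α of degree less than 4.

2α^2 + 2α

Multiply in Z/3Z[α]: (α^2)·(α^3 + 2α^2 + α + 2) = α^5 + 2α^4 + α^3 + 2α^2.
Reduce using α^4 ≡ α^3 + 2α^2 + 2 (mod α^4 + 2α^3 + α^2 + 1).
Reduced: 2α^2 + 2α.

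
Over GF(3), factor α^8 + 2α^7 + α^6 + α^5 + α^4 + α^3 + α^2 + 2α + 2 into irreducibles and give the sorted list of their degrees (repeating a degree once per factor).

Write h(α) = α^8 + 2α^7 + α^6 + α^5 + α^4 + α^3 + α^2 + 2α + 2.
Roots in GF(3): h(0) = 2; h(1) = 0 → root; h(2) = 0 → root.
Linear factors from roots: (α + 2), (α + 1).
Complete factorization: h(α) = (α + 1)·(α + 2)·(α^3 + α^2 + 2α + 1)^2.
Factor degrees with multiplicity: 1 + 1 + 3 + 3 = 8.

1, 1, 3, 3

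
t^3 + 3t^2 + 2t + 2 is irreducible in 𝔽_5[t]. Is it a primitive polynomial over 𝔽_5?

Yes

Write f(t) = t^3 + 3t^2 + 2t + 2.
|GF(5^3)^×| = 5^3 − 1 = 124. Prime factorization: 124 = 2^2·31.
f is primitive ⇔ t has order 124 in GF(5)[t]/(f), i.e. t^(124/q) ≠ 1 for each prime q | 124.
t^(62) mod f = 4.
t^(4) mod f = 2t^2 + 4t + 1.
None equal 1, so t has full order 124; f is primitive.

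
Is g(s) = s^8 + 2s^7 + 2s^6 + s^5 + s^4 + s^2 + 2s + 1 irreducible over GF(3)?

Check for roots in GF(3): g(0) = 1; g(1) = 2; g(2) = 1.
No roots, so no linear factors.
Monic irreducibles of degree 2 over GF(3): s^2 + 1, s^2 + s + 2, s^2 + 2s + 2.
None of them divide g (all give nonzero remainder).
Degree-3 irreducible divisors: test the 8 monic irreducibles of degree 3 over GF(3).
None of them divide g (all give nonzero remainder).
Degree-4 irreducible divisors: test the 18 monic irreducibles of degree 4 over GF(3).
None of them divide g (all give nonzero remainder).
No irreducible factor of degree ≤ 4 exists, so g is irreducible over GF(3).

Yes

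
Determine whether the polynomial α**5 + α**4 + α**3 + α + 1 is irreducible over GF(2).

Yes

Write P(α) = α**5 + α**4 + α**3 + α + 1.
Check for roots in GF(2): P(0) = 1; P(1) = 1.
No roots, so no linear factors.
Monic irreducibles of degree 2 over GF(2): α**2 + α + 1.
None of them divide P (all give nonzero remainder).
No irreducible factor of degree ≤ 2 exists, so P is irreducible over GF(2).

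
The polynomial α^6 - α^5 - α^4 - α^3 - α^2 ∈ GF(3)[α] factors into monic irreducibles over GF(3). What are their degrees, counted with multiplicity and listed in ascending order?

1, 1, 1, 3

Write h(α) = α^6 - α^5 - α^4 - α^3 - α^2.
Roots in GF(3): h(0) = 0 → root; h(1) = 0 → root; h(2) = 1.
Linear factors from roots: (α), (α - 1).
Complete factorization: h(α) = (α - 1)·(α)^2·(α^3 - α + 1).
Factor degrees with multiplicity: 1 + 1 + 1 + 3 = 6.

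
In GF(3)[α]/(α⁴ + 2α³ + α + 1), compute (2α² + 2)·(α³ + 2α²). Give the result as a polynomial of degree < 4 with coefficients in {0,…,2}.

2α^3 + 2α^2 + α

Multiply in GF(3)[α]: (2α² + 2)·(α³ + 2α²) = 2α⁵ + α⁴ + 2α³ + α².
Reduce using α⁴ ≡ α³ + 2α + 2 (mod α⁴ + 2α³ + α + 1).
Reduced: 2α³ + 2α² + α.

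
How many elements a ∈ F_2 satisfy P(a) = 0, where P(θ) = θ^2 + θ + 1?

Evaluate at each of the 2 elements of F_2:
P(0) = 1; P(1) = 1.
No element is a root.

0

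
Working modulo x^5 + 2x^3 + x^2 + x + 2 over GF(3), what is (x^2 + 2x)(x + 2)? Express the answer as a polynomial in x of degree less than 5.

x^3 + x^2 + x

Multiply in GF(3)[x]: (x^2 + 2x)·(x + 2) = x^3 + x^2 + x.
Reduced: x^3 + x^2 + x.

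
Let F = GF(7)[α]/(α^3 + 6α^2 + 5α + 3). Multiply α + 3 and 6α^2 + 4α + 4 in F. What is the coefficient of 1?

Multiply in GF(7)[α]: (α + 3)·(6α^2 + 4α + 4) = 6α^3 + α^2 + 2α + 5.
Reduce using α^3 ≡ α^2 + 2α + 4 (mod α^3 + 6α^2 + 5α + 3).
Reduced: 1.

1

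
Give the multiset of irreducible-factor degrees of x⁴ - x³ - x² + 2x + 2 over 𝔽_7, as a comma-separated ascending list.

Write g(x) = x⁴ - x³ - x² + 2x + 2.
Complete factorization: g(x) = (x⁴ - x³ - x² + 2x + 2).
Factor degrees with multiplicity: 4 = 4.

4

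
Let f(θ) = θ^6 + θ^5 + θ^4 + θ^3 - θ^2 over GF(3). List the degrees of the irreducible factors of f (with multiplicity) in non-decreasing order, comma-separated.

1, 1, 1, 3

Roots in GF(3): f(0) = 0 → root; f(1) = 0 → root; f(2) = 2.
Linear factors from roots: (θ), (θ - 1).
Complete factorization: f(θ) = (θ - 1)·(θ)^2·(θ^3 - θ^2 + 1).
Factor degrees with multiplicity: 1 + 1 + 1 + 3 = 6.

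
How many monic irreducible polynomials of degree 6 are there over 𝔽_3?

The number of monic irreducibles of degree 6 over GF(3) is (1/6)·Σ_{d∣6} μ(6/d) 3^d.
Divisors of 6: 1, 2, 3, 6; μ(6/d) for each: 1, -1, -1, 1.
Σ = 3^1 − 3^2 − 3^3 + 3^6 = 696.
N = 696/6 = 116.

116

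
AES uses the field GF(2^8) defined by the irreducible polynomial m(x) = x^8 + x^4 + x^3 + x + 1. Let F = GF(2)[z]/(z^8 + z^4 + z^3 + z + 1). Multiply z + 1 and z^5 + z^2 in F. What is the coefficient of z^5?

1

Multiply in GF(2)[z]: (z + 1)·(z^5 + z^2) = z^6 + z^5 + z^3 + z^2.
Reduced: z^6 + z^5 + z^3 + z^2.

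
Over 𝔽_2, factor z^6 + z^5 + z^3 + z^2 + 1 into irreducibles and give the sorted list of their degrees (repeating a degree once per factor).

6

Write f(z) = z^6 + z^5 + z^3 + z^2 + 1.
Roots in 𝔽_2: f(0) = 1; f(1) = 1.
Complete factorization: f(z) = (z^6 + z^5 + z^3 + z^2 + 1).
Factor degrees with multiplicity: 6 = 6.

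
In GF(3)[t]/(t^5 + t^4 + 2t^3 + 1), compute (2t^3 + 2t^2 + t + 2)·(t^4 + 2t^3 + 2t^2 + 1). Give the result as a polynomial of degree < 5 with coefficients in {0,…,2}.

Multiply in GF(3)[t]: (2t^3 + 2t^2 + t + 2)·(t^4 + 2t^3 + 2t^2 + 1) = 2t^7 + 2t^4 + 2t^3 + t + 2.
Reduce using t^5 ≡ 2t^4 + t^3 + 2 (mod t^5 + t^4 + 2t^3 + 1).
Reduced: 2t^4 + t^2 + 1.

2t^4 + t^2 + 1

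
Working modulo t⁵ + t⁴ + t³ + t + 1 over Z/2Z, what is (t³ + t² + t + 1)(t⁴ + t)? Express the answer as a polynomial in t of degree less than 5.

t

Multiply in Z/2Z[t]: (t³ + t² + t + 1)·(t⁴ + t) = t⁷ + t⁶ + t⁵ + t³ + t² + t.
Reduce using t⁵ ≡ t⁴ + t³ + t + 1 (mod t⁵ + t⁴ + t³ + t + 1).
Reduced: t.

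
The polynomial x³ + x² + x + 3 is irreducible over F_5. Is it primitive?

Yes

Write f(x) = x³ + x² + x + 3.
|GF(5^3)^×| = 5^3 − 1 = 124. Prime factorization: 124 = 2^2·31.
f is primitive ⇔ x has order 124 in GF(5)[x]/(f), i.e. x^(124/q) ≠ 1 for each prime q | 124.
x^(62) mod f = 4.
x^(4) mod f = 3x + 3.
None equal 1, so x has full order 124; f is primitive.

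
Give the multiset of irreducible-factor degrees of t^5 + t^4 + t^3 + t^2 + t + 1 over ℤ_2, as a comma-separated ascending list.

1, 2, 2

Write h(t) = t^5 + t^4 + t^3 + t^2 + t + 1.
Roots in ℤ_2: h(0) = 1; h(1) = 0 → root.
Linear factors from roots: (t + 1).
Complete factorization: h(t) = (t + 1)·(t^2 + t + 1)^2.
Factor degrees with multiplicity: 1 + 2 + 2 = 5.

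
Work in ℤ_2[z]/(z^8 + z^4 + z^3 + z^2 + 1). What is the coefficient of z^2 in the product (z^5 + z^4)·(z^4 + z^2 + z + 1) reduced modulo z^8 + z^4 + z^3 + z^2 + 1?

Multiply in ℤ_2[z]: (z^5 + z^4)·(z^4 + z^2 + z + 1) = z^9 + z^8 + z^7 + z^4.
Reduce using z^8 ≡ z^4 + z^3 + z^2 + 1 (mod z^8 + z^4 + z^3 + z^2 + 1).
Reduced: z^7 + z^5 + z^4 + z^2 + z + 1.

1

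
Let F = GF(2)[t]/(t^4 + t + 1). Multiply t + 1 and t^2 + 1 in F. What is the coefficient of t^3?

Multiply in GF(2)[t]: (t + 1)·(t^2 + 1) = t^3 + t^2 + t + 1.
Reduced: t^3 + t^2 + t + 1.

1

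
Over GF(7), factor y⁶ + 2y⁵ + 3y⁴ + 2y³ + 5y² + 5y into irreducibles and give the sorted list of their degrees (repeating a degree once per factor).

Write h(y) = y⁶ + 2y⁵ + 3y⁴ + 2y³ + 5y² + 5y.
Linear factors from roots: (y), (y + 3), (y + 2), (y + 1).
Complete factorization: h(y) = (y)·(y + 3)·(y + 1)^2·(y + 2)^2.
Factor degrees with multiplicity: 1 + 1 + 1 + 1 + 1 + 1 = 6.

1, 1, 1, 1, 1, 1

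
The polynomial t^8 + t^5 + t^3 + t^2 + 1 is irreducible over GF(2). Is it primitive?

Yes

Write f(t) = t^8 + t^5 + t^3 + t^2 + 1.
|GF(2^8)^×| = 2^8 − 1 = 255. Prime factorization: 255 = 3·5·17.
f is primitive ⇔ t has order 255 in GF(2)[t]/(f), i.e. t^(255/q) ≠ 1 for each prime q | 255.
t^(85) mod f = t^7 + t^5 + t^4 + t^3 + t^2 + t.
t^(51) mod f = t^7 + t^6 + t^4 + t^3 + t^2.
t^(15) mod f = t^7 + t^6 + t^5 + t^2.
None equal 1, so t has full order 255; f is primitive.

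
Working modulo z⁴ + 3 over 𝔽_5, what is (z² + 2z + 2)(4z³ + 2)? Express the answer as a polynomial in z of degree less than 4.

Multiply in 𝔽_5[z]: (z² + 2z + 2)·(4z³ + 2) = 4z⁵ + 3z⁴ + 3z³ + 2z² + 4z + 4.
Reduce using z⁴ ≡ 2 (mod z⁴ + 3).
Reduced: 3z³ + 2z² + 2z.

3z^3 + 2z^2 + 2z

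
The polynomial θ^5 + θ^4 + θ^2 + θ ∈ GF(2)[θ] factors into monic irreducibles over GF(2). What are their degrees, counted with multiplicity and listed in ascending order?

1, 1, 1, 2

Write g(θ) = θ^5 + θ^4 + θ^2 + θ.
Roots in GF(2): g(0) = 0 → root; g(1) = 0 → root.
Linear factors from roots: (θ), (θ + 1).
Complete factorization: g(θ) = (θ)·(θ + 1)^2·(θ^2 + θ + 1).
Factor degrees with multiplicity: 1 + 1 + 1 + 2 = 5.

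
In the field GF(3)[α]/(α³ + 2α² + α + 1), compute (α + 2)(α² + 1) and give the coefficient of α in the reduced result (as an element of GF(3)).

0

Multiply in GF(3)[α]: (α + 2)·(α² + 1) = α³ + 2α² + α + 2.
Reduce using α³ ≡ α² + 2α + 2 (mod α³ + 2α² + α + 1).
Reduced: 1.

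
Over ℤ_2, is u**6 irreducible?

Write m(u) = u**6.
Check for roots in ℤ_2: m(0) = 0 → root; m(1) = 1.
m(0) = 0, so (u) divides m(u); m is reducible.

No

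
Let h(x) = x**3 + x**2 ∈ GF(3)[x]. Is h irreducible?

No

Check for roots in GF(3): h(0) = 0 → root; h(1) = 2; h(2) = 0 → root.
h(0) = 0, so (x) divides h(x); h is reducible.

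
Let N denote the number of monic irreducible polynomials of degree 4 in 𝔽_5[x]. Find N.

The number of monic irreducibles of degree 4 over GF(5) is (1/4)·Σ_{d∣4} μ(4/d) 5^d.
Divisors of 4: 1, 2, 4; μ(4/d) for each: 0, -1, 1.
Σ = − 5^2 + 5^4 = 600.
N = 600/4 = 150.

150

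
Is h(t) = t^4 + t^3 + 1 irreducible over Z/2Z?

Yes

Check for roots in Z/2Z: h(0) = 1; h(1) = 1.
No roots, so no linear factors.
Monic irreducibles of degree 2 over GF(2): t^2 + t + 1.
None of them divide h (all give nonzero remainder).
No irreducible factor of degree ≤ 2 exists, so h is irreducible over GF(2).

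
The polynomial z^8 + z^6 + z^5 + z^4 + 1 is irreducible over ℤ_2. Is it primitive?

Yes

Write f(z) = z^8 + z^6 + z^5 + z^4 + 1.
|GF(2^8)^×| = 2^8 − 1 = 255. Prime factorization: 255 = 3·5·17.
f is primitive ⇔ z has order 255 in GF(2)[z]/(f), i.e. z^(255/q) ≠ 1 for each prime q | 255.
z^(85) mod f = z^7 + z^6 + z^4 + z^3 + z + 1.
z^(51) mod f = z^6 + z^3 + z^2 + 1.
z^(15) mod f = z^7 + z^6 + 1.
None equal 1, so z has full order 255; f is primitive.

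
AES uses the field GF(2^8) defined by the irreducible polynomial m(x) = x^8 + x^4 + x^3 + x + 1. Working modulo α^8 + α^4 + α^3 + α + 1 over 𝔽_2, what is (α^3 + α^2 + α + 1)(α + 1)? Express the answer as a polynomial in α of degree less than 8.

α^4 + 1

Multiply in 𝔽_2[α]: (α^3 + α^2 + α + 1)·(α + 1) = α^4 + 1.
Reduced: α^4 + 1.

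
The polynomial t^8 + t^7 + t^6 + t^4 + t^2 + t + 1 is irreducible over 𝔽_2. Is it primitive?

No

Write f(t) = t^8 + t^7 + t^6 + t^4 + t^2 + t + 1.
|GF(2^8)^×| = 2^8 − 1 = 255. Prime factorization: 255 = 3·5·17.
f is primitive ⇔ t has order 255 in GF(2)[t]/(f), i.e. t^(255/q) ≠ 1 for each prime q | 255.
t^(85) mod f = 1
t^(51) mod f = 1
t^(15) mod f = t^7 + t^4 + t^3 + t^2 + t.
Since t^(85) = 1, the order of t divides 85 < 255; not primitive.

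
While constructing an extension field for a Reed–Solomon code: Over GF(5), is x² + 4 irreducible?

Write m(x) = x² + 4.
Check for roots in GF(5): m(0) = 4; m(1) = 0 → root; m(2) = 3; m(3) = 3; m(4) = 0 → root.
m(1) = 0, so (x − 1) divides m(x); m is reducible.

No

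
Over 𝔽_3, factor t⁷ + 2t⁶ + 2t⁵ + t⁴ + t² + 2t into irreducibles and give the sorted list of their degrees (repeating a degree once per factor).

Write h(t) = t⁷ + 2t⁶ + 2t⁵ + t⁴ + t² + 2t.
Roots in 𝔽_3: h(0) = 0 → root; h(1) = 0 → root; h(2) = 2.
Linear factors from roots: (t), (t + 2).
Complete factorization: h(t) = (t)·(t + 2)·(t² + 2t + 2)·(t³ + t² + t + 2).
Factor degrees with multiplicity: 1 + 1 + 2 + 3 = 7.

1, 1, 2, 3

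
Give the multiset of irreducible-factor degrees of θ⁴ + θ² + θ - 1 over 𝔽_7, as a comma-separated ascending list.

1, 1, 2

Write h(θ) = θ⁴ + θ² + θ - 1.
Linear factors from roots: (θ - 2), (θ + 1).
Complete factorization: h(θ) = (θ + 1)·(θ - 2)·(θ² + θ - 3).
Factor degrees with multiplicity: 1 + 1 + 2 = 4.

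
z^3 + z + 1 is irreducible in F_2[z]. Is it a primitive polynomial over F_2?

Write f(z) = z^3 + z + 1.
|GF(2^3)^×| = 2^3 − 1 = 7. Prime factorization: 7 = 7.
f is primitive ⇔ z has order 7 in GF(2)[z]/(f), i.e. z^(7/q) ≠ 1 for each prime q | 7.
z^(1) mod f = z.
None equal 1, so z has full order 7; f is primitive.

Yes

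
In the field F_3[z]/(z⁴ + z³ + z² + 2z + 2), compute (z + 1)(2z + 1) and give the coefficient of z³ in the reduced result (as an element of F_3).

0

Multiply in F_3[z]: (z + 1)·(2z + 1) = 2z² + 1.
Reduced: 2z² + 1.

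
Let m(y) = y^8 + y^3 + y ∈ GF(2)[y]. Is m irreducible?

No

Check for roots in GF(2): m(0) = 0 → root; m(1) = 1.
m(0) = 0, so (y) divides m(y); m is reducible.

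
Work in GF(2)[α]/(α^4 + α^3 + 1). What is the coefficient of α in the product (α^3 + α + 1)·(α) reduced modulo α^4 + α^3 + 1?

1

Multiply in GF(2)[α]: (α^3 + α + 1)·(α) = α^4 + α^2 + α.
Reduce using α^4 ≡ α^3 + 1 (mod α^4 + α^3 + 1).
Reduced: α^3 + α^2 + α + 1.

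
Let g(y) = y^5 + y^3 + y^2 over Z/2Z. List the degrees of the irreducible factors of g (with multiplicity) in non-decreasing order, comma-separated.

1, 1, 3

Roots in Z/2Z: g(0) = 0 → root; g(1) = 1.
Linear factors from roots: (y).
Complete factorization: g(y) = (y)^2·(y^3 + y + 1).
Factor degrees with multiplicity: 1 + 1 + 3 = 5.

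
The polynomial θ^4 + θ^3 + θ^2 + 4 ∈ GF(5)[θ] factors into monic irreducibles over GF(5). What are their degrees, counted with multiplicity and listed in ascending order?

Write f(θ) = θ^4 + θ^3 + θ^2 + 4.
Roots in GF(5): f(0) = 4; f(1) = 2; f(2) = 2; f(3) = 1; f(4) = 0 → root.
Linear factors from roots: (θ + 1).
Complete factorization: f(θ) = (θ + 1)·(θ^3 + θ + 4).
Factor degrees with multiplicity: 1 + 3 = 4.

1, 3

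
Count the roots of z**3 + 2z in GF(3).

Write h(z) = z**3 + 2z.
Evaluate at each of the 3 elements of GF(3):
h(0) = 0 → root; h(1) = 0 → root; h(2) = 0 → root.
Roots: {0, 1, 2}.

3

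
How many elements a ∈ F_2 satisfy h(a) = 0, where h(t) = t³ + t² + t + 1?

1

Evaluate at each of the 2 elements of F_2:
h(0) = 1; h(1) = 0 → root.
Roots: {1}.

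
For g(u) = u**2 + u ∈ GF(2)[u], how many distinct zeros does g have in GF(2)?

2

Evaluate at each of the 2 elements of GF(2):
g(0) = 0 → root; g(1) = 0 → root.
Roots: {0, 1}.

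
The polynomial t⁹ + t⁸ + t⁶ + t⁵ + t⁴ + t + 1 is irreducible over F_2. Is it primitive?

Yes

Write f(t) = t⁹ + t⁸ + t⁶ + t⁵ + t⁴ + t + 1.
|GF(2^9)^×| = 2^9 − 1 = 511. Prime factorization: 511 = 7·73.
f is primitive ⇔ t has order 511 in GF(2)[t]/(f), i.e. t^(511/q) ≠ 1 for each prime q | 511.
t^(73) mod f = t⁵ + t².
t^(7) mod f = t⁷.
None equal 1, so t has full order 511; f is primitive.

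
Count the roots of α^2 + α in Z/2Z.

2

Write h(α) = α^2 + α.
Evaluate at each of the 2 elements of Z/2Z:
h(0) = 0 → root; h(1) = 0 → root.
Roots: {0, 1}.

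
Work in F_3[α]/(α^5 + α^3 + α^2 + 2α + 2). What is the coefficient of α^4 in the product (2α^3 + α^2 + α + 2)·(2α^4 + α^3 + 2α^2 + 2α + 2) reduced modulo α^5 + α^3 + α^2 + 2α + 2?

Multiply in F_3[α]: (2α^3 + α^2 + α + 2)·(2α^4 + α^3 + 2α^2 + 2α + 2) = α^7 + α^6 + α^5 + 2α^4 + α^3 + 2α^2 + 1.
Reduce using α^5 ≡ 2α^3 + 2α^2 + α + 1 (mod α^5 + α^3 + α^2 + 2α + 2).
Reduced: α^3 + α^2 + α + 1.

0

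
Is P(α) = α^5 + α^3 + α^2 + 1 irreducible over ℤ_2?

No

Check for roots in ℤ_2: P(0) = 1; P(1) = 0 → root.
P(1) = 0, so (α − 1) divides P(α); P is reducible.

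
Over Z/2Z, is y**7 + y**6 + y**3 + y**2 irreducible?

No

Write h(y) = y**7 + y**6 + y**3 + y**2.
Check for roots in Z/2Z: h(0) = 0 → root; h(1) = 0 → root.
h(0) = 0, so (y) divides h(y); h is reducible.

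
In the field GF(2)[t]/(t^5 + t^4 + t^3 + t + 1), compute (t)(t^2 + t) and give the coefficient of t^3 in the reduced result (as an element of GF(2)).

Multiply in GF(2)[t]: (t)·(t^2 + t) = t^3 + t^2.
Reduced: t^3 + t^2.

1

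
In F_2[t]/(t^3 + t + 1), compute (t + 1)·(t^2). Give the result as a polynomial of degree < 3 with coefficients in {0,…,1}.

t^2 + t + 1

Multiply in F_2[t]: (t + 1)·(t^2) = t^3 + t^2.
Reduce using t^3 ≡ t + 1 (mod t^3 + t + 1).
Reduced: t^2 + t + 1.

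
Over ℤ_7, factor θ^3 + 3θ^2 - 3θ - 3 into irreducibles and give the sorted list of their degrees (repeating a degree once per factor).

1, 1, 1

Write h(θ) = θ^3 + 3θ^2 - 3θ - 3.
Linear factors from roots: (θ - 3), (θ + 2).
Complete factorization: h(θ) = (θ + 2)·(θ - 3)^2.
Factor degrees with multiplicity: 1 + 1 + 1 = 3.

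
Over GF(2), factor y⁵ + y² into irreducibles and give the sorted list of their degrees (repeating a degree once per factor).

1, 1, 1, 2

Write g(y) = y⁵ + y².
Roots in GF(2): g(0) = 0 → root; g(1) = 0 → root.
Linear factors from roots: (y), (y + 1).
Complete factorization: g(y) = (y + 1)·(y)^2·(y² + y + 1).
Factor degrees with multiplicity: 1 + 1 + 1 + 2 = 5.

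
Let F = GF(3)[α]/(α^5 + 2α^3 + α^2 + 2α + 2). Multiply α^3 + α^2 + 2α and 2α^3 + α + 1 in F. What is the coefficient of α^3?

Multiply in GF(3)[α]: (α^3 + α^2 + 2α)·(2α^3 + α + 1) = 2α^6 + 2α^5 + 2α^4 + 2α^3 + 2α.
Reduce using α^5 ≡ α^3 + 2α^2 + α + 1 (mod α^5 + 2α^3 + α^2 + 2α + 2).
Reduced: α^4 + 2α^3 + 2.

2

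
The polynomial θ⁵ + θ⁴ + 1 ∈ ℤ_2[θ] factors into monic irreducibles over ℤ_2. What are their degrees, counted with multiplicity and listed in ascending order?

Write g(θ) = θ⁵ + θ⁴ + 1.
Roots in ℤ_2: g(0) = 1; g(1) = 1.
Complete factorization: g(θ) = (θ² + θ + 1)·(θ³ + θ + 1).
Factor degrees with multiplicity: 2 + 3 = 5.

2, 3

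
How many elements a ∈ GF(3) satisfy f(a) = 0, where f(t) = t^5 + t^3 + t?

3

Evaluate at each of the 3 elements of GF(3):
f(0) = 0 → root; f(1) = 0 → root; f(2) = 0 → root.
Roots: {0, 1, 2}.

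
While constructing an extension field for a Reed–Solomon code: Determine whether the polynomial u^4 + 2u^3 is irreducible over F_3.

No

Write P(u) = u^4 + 2u^3.
Check for roots in F_3: P(0) = 0 → root; P(1) = 0 → root; P(2) = 2.
P(0) = 0, so (u) divides P(u); P is reducible.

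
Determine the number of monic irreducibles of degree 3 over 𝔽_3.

Gauss's count: N_{3}(3) = (1/3) Σ_{d|3} μ(3/d)·3^d.
Divisors of 3: 1, 3; μ(3/d) for each: -1, 1.
Σ = − 3^1 + 3^3 = 24.
N = 24/3 = 8.

8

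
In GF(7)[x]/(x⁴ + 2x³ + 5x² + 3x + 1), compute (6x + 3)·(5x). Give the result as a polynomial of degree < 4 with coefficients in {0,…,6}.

2x^2 + x

Multiply in GF(7)[x]: (6x + 3)·(5x) = 2x² + x.
Reduced: 2x² + x.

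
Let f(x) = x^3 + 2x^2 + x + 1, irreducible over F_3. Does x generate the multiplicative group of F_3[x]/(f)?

|GF(3^3)^×| = 3^3 − 1 = 26. Prime factorization: 26 = 2·13.
f is primitive ⇔ x has order 26 in GF(3)[x]/(f), i.e. x^(26/q) ≠ 1 for each prime q | 26.
x^(13) mod f = 2.
x^(2) mod f = x^2.
None equal 1, so x has full order 26; f is primitive.

Yes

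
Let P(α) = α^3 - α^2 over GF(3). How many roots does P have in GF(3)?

Evaluate at each of the 3 elements of GF(3):
P(0) = 0 → root; P(1) = 0 → root; P(2) = 1.
Roots: {0, 1}.

2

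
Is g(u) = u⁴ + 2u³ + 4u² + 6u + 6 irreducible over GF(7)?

Check for roots in GF(7): g(0) = 6; g(1) = 5; g(2) = 3; g(3) = 6; g(4) = 2; g(5) = 3; g(6) = 3.
No roots, so no linear factors.
Degree-2 irreducible divisors: test the 21 monic irreducibles of degree 2 over GF(7).
None of them divide g (all give nonzero remainder).
No irreducible factor of degree ≤ 2 exists, so g is irreducible over GF(7).

Yes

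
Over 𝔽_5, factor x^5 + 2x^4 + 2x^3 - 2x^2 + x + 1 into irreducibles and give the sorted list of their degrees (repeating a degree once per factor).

Write g(x) = x^5 + 2x^4 + 2x^3 - 2x^2 + x + 1.
Roots in 𝔽_5: g(0) = 1; g(1) = 0 → root; g(2) = 0 → root; g(3) = 0 → root; g(4) = 2.
Linear factors from roots: (x - 1), (x - 2), (x + 2).
Complete factorization: g(x) = (x + 2)·(x - 2)·(x - 1)·(x^2 - 2x - 1).
Factor degrees with multiplicity: 1 + 1 + 1 + 2 = 5.

1, 1, 1, 2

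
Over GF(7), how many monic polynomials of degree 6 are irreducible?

19544

The number of monic irreducibles of degree 6 over GF(7) is (1/6)·Σ_{d∣6} μ(6/d) 7^d.
Divisors of 6: 1, 2, 3, 6; μ(6/d) for each: 1, -1, -1, 1.
Σ = 7^1 − 7^2 − 7^3 + 7^6 = 117264.
N = 117264/6 = 19544.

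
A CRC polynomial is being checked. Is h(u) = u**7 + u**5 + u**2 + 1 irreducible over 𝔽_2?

Check for roots in 𝔽_2: h(0) = 1; h(1) = 0 → root.
h(1) = 0, so (u − 1) divides h(u); h is reducible.

No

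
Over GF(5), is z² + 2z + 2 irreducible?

Write P(z) = z² + 2z + 2.
Check for roots in GF(5): P(0) = 2; P(1) = 0 → root; P(2) = 0 → root; P(3) = 2; P(4) = 1.
P(1) = 0, so (z − 1) divides P(z); P is reducible.

No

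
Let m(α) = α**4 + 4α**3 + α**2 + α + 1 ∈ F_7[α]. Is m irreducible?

Yes

Check for roots in F_7: m(0) = 1; m(1) = 1; m(2) = 6; m(3) = 6; m(4) = 1; m(5) = 1; m(6) = 5.
No roots, so no linear factors.
Degree-2 irreducible divisors: test the 21 monic irreducibles of degree 2 over GF(7).
None of them divide m (all give nonzero remainder).
No irreducible factor of degree ≤ 2 exists, so m is irreducible over GF(7).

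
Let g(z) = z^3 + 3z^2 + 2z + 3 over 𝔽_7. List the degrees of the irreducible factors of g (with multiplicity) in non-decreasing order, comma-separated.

Linear factors from roots: (z + 4).
Complete factorization: g(z) = (z + 4)·(z^2 + 6z + 6).
Factor degrees with multiplicity: 1 + 2 = 3.

1, 2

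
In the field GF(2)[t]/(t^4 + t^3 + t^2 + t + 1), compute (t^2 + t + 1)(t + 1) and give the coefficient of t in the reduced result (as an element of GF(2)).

0

Multiply in GF(2)[t]: (t^2 + t + 1)·(t + 1) = t^3 + 1.
Reduced: t^3 + 1.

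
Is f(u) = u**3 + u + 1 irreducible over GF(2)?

Yes

Check for roots in GF(2): f(0) = 1; f(1) = 1.
No roots. A degree-3 polynomial over a field with no linear factor is irreducible.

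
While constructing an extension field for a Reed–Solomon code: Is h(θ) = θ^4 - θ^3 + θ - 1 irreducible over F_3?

No

Check for roots in F_3: h(0) = 2; h(1) = 0 → root; h(2) = 0 → root.
h(1) = 0, so (θ − 1) divides h(θ); h is reducible.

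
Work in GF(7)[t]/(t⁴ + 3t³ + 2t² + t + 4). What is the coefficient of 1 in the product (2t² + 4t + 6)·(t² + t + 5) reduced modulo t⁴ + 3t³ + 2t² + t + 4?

Multiply in GF(7)[t]: (2t² + 4t + 6)·(t² + t + 5) = 2t⁴ + 6t³ + 6t² + 5t + 2.
Reduce using t⁴ ≡ 4t³ + 5t² + 6t + 3 (mod t⁴ + 3t³ + 2t² + t + 4).
Reduced: 2t² + 3t + 1.

1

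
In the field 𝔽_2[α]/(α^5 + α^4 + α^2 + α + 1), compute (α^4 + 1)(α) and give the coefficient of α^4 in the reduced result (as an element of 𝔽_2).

1

Multiply in 𝔽_2[α]: (α^4 + 1)·(α) = α^5 + α.
Reduce using α^5 ≡ α^4 + α^2 + α + 1 (mod α^5 + α^4 + α^2 + α + 1).
Reduced: α^4 + α^2 + 1.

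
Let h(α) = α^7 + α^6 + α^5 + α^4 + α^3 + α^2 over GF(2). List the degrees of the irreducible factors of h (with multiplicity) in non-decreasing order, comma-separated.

Roots in GF(2): h(0) = 0 → root; h(1) = 0 → root.
Linear factors from roots: (α), (α + 1).
Complete factorization: h(α) = (α + 1)·(α)^2·(α^2 + α + 1)^2.
Factor degrees with multiplicity: 1 + 1 + 1 + 2 + 2 = 7.

1, 1, 1, 2, 2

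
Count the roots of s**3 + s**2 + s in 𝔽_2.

1

Write g(s) = s**3 + s**2 + s.
Evaluate at each of the 2 elements of 𝔽_2:
g(0) = 0 → root; g(1) = 1.
Roots: {0}.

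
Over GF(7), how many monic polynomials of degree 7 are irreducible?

The number of monic irreducibles of degree 7 over GF(7) is (1/7)·Σ_{d∣7} μ(7/d) 7^d.
Divisors of 7: 1, 7; μ(7/d) for each: -1, 1.
Σ = − 7^1 + 7^7 = 823536.
N = 823536/7 = 117648.

117648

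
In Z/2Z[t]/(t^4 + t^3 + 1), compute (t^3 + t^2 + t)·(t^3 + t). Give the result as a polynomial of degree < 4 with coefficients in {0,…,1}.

t^3

Multiply in Z/2Z[t]: (t^3 + t^2 + t)·(t^3 + t) = t^6 + t^5 + t^3 + t^2.
Reduce using t^4 ≡ t^3 + 1 (mod t^4 + t^3 + 1).
Reduced: t^3.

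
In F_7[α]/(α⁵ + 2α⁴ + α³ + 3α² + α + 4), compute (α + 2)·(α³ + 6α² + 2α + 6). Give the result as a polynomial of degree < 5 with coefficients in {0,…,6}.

α^4 + α^3 + 3α + 5

Multiply in F_7[α]: (α + 2)·(α³ + 6α² + 2α + 6) = α⁴ + α³ + 3α + 5.
Reduced: α⁴ + α³ + 3α + 5.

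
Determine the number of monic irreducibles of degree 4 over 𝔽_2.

3

The number of monic irreducibles of degree 4 over GF(2) is (1/4)·Σ_{d∣4} μ(4/d) 2^d.
Divisors of 4: 1, 2, 4; μ(4/d) for each: 0, -1, 1.
Σ = − 2^2 + 2^4 = 12.
N = 12/4 = 3.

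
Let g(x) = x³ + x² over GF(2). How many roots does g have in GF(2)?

Evaluate at each of the 2 elements of GF(2):
g(0) = 0 → root; g(1) = 0 → root.
Roots: {0, 1}.

2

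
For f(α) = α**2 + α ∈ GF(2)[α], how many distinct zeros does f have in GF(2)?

Evaluate at each of the 2 elements of GF(2):
f(0) = 0 → root; f(1) = 0 → root.
Roots: {0, 1}.

2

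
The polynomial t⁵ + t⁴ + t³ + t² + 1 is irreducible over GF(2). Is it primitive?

Write f(t) = t⁵ + t⁴ + t³ + t² + 1.
|GF(2^5)^×| = 2^5 − 1 = 31. Prime factorization: 31 = 31.
f is primitive ⇔ t has order 31 in GF(2)[t]/(f), i.e. t^(31/q) ≠ 1 for each prime q | 31.
t^(1) mod f = t.
None equal 1, so t has full order 31; f is primitive.

Yes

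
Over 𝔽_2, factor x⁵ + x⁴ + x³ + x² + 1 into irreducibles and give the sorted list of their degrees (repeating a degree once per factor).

Write g(x) = x⁵ + x⁴ + x³ + x² + 1.
Roots in 𝔽_2: g(0) = 1; g(1) = 1.
Complete factorization: g(x) = (x⁵ + x⁴ + x³ + x² + 1).
Factor degrees with multiplicity: 5 = 5.

5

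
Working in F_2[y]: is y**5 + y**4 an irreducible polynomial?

No

Write h(y) = y**5 + y**4.
Check for roots in F_2: h(0) = 0 → root; h(1) = 0 → root.
h(0) = 0, so (y) divides h(y); h is reducible.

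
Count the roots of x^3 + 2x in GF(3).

3

Write g(x) = x^3 + 2x.
Evaluate at each of the 3 elements of GF(3):
g(0) = 0 → root; g(1) = 0 → root; g(2) = 0 → root.
Roots: {0, 1, 2}.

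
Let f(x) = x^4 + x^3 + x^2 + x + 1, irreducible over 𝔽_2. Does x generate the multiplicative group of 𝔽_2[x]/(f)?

|GF(2^4)^×| = 2^4 − 1 = 15. Prime factorization: 15 = 3·5.
f is primitive ⇔ x has order 15 in GF(2)[x]/(f), i.e. x^(15/q) ≠ 1 for each prime q | 15.
x^(5) mod f = 1
x^(3) mod f = x^3.
Since x^(5) = 1, the order of x divides 5 < 15; not primitive.

No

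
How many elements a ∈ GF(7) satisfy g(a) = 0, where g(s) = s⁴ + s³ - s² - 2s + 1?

Evaluate at each of the 7 elements of GF(7):
g(0) = 1; g(1) = 0 → root; g(2) = 3; g(3) = 3; g(4) = 3; g(5) = 2; g(6) = 2.
Roots: {1}.

1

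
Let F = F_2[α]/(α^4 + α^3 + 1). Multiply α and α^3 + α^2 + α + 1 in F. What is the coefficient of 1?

Multiply in F_2[α]: (α)·(α^3 + α^2 + α + 1) = α^4 + α^3 + α^2 + α.
Reduce using α^4 ≡ α^3 + 1 (mod α^4 + α^3 + 1).
Reduced: α^2 + α + 1.

1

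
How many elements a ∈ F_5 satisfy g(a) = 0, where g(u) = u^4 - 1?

4

Evaluate at each of the 5 elements of F_5:
g(0) = 4; g(1) = 0 → root; g(2) = 0 → root; g(3) = 0 → root; g(4) = 0 → root.
Roots: {1, 2, 3, 4}.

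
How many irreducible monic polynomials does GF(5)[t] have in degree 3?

By the necklace-counting formula, N_5(3) = (1/3) Σ_{d|3} μ(3/d)·5^d.
Divisors of 3: 1, 3; μ(3/d) for each: -1, 1.
Σ = − 5^1 + 5^3 = 120.
N = 120/3 = 40.

40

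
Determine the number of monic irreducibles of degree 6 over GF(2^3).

43596

x^(8^6) − x is the product of all monic irreducibles of degree dividing 6; Möbius inversion gives N = (1/6) Σ μ(6/d)·8^d.
Divisors of 6: 1, 2, 3, 6; μ(6/d) for each: 1, -1, -1, 1.
Σ = 8^1 − 8^2 − 8^3 + 8^6 = 261576.
N = 261576/6 = 43596.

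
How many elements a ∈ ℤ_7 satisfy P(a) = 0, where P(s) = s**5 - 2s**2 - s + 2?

3

Evaluate at each of the 7 elements of ℤ_7:
P(0) = 2; P(1) = 0 → root; P(2) = 3; P(3) = 0 → root; P(4) = 3; P(5) = 6; P(6) = 0 → root.
Roots: {1, 3, 6}.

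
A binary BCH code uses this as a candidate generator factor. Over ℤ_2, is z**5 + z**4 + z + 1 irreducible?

Write g(z) = z**5 + z**4 + z + 1.
Check for roots in ℤ_2: g(0) = 1; g(1) = 0 → root.
g(1) = 0, so (z − 1) divides g(z); g is reducible.

No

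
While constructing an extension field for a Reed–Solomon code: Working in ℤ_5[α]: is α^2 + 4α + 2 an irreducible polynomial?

Yes

Write g(α) = α^2 + 4α + 2.
Check for roots in ℤ_5: g(0) = 2; g(1) = 2; g(2) = 4; g(3) = 3; g(4) = 4.
No roots. A degree-2 polynomial over a field with no linear factor is irreducible.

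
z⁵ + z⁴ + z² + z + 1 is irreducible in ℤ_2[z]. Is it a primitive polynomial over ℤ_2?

Yes

Write f(z) = z⁵ + z⁴ + z² + z + 1.
|GF(2^5)^×| = 2^5 − 1 = 31. Prime factorization: 31 = 31.
f is primitive ⇔ z has order 31 in GF(2)[z]/(f), i.e. z^(31/q) ≠ 1 for each prime q | 31.
z^(1) mod f = z.
None equal 1, so z has full order 31; f is primitive.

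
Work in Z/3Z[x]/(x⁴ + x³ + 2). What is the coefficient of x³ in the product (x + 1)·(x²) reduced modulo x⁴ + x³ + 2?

1

Multiply in Z/3Z[x]: (x + 1)·(x²) = x³ + x².
Reduced: x³ + x².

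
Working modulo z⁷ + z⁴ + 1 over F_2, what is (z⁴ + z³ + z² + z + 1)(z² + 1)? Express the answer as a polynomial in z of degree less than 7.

z^6 + z^5 + z + 1

Multiply in F_2[z]: (z⁴ + z³ + z² + z + 1)·(z² + 1) = z⁶ + z⁵ + z + 1.
Reduced: z⁶ + z⁵ + z + 1.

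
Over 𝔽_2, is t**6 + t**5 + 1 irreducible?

Write P(t) = t**6 + t**5 + 1.
Check for roots in 𝔽_2: P(0) = 1; P(1) = 1.
No roots, so no linear factors.
Monic irreducibles of degree 2 over GF(2): t**2 + t + 1.
None of them divide P (all give nonzero remainder).
Monic irreducibles of degree 3 over GF(2): t**3 + t + 1, t**3 + t**2 + 1.
None of them divide P (all give nonzero remainder).
No irreducible factor of degree ≤ 3 exists, so P is irreducible over GF(2).

Yes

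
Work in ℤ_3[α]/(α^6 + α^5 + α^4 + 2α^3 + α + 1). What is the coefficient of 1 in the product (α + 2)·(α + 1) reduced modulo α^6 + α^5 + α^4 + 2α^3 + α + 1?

Multiply in ℤ_3[α]: (α + 2)·(α + 1) = α^2 + 2.
Reduced: α^2 + 2.

2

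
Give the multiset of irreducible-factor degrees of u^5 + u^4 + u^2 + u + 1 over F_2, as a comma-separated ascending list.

Write h(u) = u^5 + u^4 + u^2 + u + 1.
Roots in F_2: h(0) = 1; h(1) = 1.
Complete factorization: h(u) = (u^5 + u^4 + u^2 + u + 1).
Factor degrees with multiplicity: 5 = 5.

5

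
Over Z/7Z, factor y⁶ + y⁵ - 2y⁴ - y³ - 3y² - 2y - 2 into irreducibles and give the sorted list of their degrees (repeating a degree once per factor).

Write h(y) = y⁶ + y⁵ - 2y⁴ - y³ - 3y² - 2y - 2.
Complete factorization: h(y) = (y⁶ + y⁵ - 2y⁴ - y³ - 3y² - 2y - 2).
Factor degrees with multiplicity: 6 = 6.

6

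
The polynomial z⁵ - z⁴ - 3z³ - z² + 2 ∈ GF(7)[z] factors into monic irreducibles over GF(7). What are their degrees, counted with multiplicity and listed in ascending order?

5

Write f(z) = z⁵ - z⁴ - 3z³ - z² + 2.
Complete factorization: f(z) = (z⁵ - z⁴ - 3z³ - z² + 2).
Factor degrees with multiplicity: 5 = 5.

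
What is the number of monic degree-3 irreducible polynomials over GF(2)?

By the necklace-counting formula, N_2(3) = (1/3) Σ_{d|3} μ(3/d)·2^d.
Divisors of 3: 1, 3; μ(3/d) for each: -1, 1.
Σ = − 2^1 + 2^3 = 6.
N = 6/3 = 2.

2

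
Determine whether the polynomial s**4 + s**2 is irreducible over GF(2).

No

Write P(s) = s**4 + s**2.
Check for roots in GF(2): P(0) = 0 → root; P(1) = 0 → root.
P(0) = 0, so (s) divides P(s); P is reducible.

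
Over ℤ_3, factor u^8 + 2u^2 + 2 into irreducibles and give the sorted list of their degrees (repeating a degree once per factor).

Write f(u) = u^8 + 2u^2 + 2.
Roots in ℤ_3: f(0) = 2; f(1) = 2; f(2) = 2.
Complete factorization: f(u) = (u^8 + 2u^2 + 2).
Factor degrees with multiplicity: 8 = 8.

8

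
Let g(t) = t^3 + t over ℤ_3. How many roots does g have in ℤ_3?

1

Evaluate at each of the 3 elements of ℤ_3:
g(0) = 0 → root; g(1) = 2; g(2) = 1.
Roots: {0}.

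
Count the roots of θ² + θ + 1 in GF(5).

Write f(θ) = θ² + θ + 1.
Evaluate at each of the 5 elements of GF(5):
f(0) = 1; f(1) = 3; f(2) = 2; f(3) = 3; f(4) = 1.
No element is a root.

0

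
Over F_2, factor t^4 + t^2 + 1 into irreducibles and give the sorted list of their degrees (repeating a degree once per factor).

Write h(t) = t^4 + t^2 + 1.
Roots in F_2: h(0) = 1; h(1) = 1.
Complete factorization: h(t) = (t^2 + t + 1)^2.
Factor degrees with multiplicity: 2 + 2 = 4.

2, 2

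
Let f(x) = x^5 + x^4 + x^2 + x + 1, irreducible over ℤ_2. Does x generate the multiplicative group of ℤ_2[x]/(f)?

Yes

|GF(2^5)^×| = 2^5 − 1 = 31. Prime factorization: 31 = 31.
f is primitive ⇔ x has order 31 in GF(2)[x]/(f), i.e. x^(31/q) ≠ 1 for each prime q | 31.
x^(1) mod f = x.
None equal 1, so x has full order 31; f is primitive.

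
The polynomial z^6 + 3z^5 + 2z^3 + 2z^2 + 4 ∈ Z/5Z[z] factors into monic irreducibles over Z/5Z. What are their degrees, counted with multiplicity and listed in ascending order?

Write f(z) = z^6 + 3z^5 + 2z^3 + 2z^2 + 4.
Roots in Z/5Z: f(0) = 4; f(1) = 2; f(2) = 3; f(3) = 4; f(4) = 2.
Complete factorization: f(z) = (z^3 + z^2 + 4z + 1)·(z^3 + 2z^2 + 4z + 4).
Factor degrees with multiplicity: 3 + 3 = 6.

3, 3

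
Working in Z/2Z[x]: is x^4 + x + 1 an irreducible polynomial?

Write h(x) = x^4 + x + 1.
Check for roots in Z/2Z: h(0) = 1; h(1) = 1.
No roots, so no linear factors.
Monic irreducibles of degree 2 over GF(2): x^2 + x + 1.
None of them divide h (all give nonzero remainder).
No irreducible factor of degree ≤ 2 exists, so h is irreducible over GF(2).

Yes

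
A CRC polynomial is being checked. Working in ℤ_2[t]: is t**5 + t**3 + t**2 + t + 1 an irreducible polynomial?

Yes

Write f(t) = t**5 + t**3 + t**2 + t + 1.
Check for roots in ℤ_2: f(0) = 1; f(1) = 1.
No roots, so no linear factors.
Monic irreducibles of degree 2 over GF(2): t**2 + t + 1.
None of them divide f (all give nonzero remainder).
No irreducible factor of degree ≤ 2 exists, so f is irreducible over GF(2).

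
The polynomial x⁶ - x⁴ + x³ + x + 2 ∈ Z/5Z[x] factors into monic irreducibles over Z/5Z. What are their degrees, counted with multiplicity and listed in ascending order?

1, 1, 1, 3

Write h(x) = x⁶ - x⁴ + x³ + x + 2.
Roots in Z/5Z: h(0) = 2; h(1) = 4; h(2) = 0 → root; h(3) = 0 → root; h(4) = 0 → root.
Linear factors from roots: (x - 2), (x + 2), (x + 1).
Complete factorization: h(x) = (x + 1)·(x + 2)·(x - 2)·(x³ - x² - x + 2).
Factor degrees with multiplicity: 1 + 1 + 1 + 3 = 6.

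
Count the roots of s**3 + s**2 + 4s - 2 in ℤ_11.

Write h(s) = s**3 + s**2 + 4s - 2.
Evaluate at each of the 11 elements of ℤ_11:
h(0) = 9; h(1) = 4; h(2) = 7; h(3) = 2; h(4) = 6; h(5) = 3; h(6) = 10; h(7) = 0 → root; h(8) = 1; h(9) = 8; h(10) = 5.
Roots: {7}.

1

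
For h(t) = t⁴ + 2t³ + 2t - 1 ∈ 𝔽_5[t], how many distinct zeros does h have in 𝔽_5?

Evaluate at each of the 5 elements of 𝔽_5:
h(0) = 4; h(1) = 4; h(2) = 0 → root; h(3) = 0 → root; h(4) = 1.
Roots: {2, 3}.

2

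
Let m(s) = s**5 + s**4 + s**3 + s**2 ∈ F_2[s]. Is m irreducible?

No

Check for roots in F_2: m(0) = 0 → root; m(1) = 0 → root.
m(0) = 0, so (s) divides m(s); m is reducible.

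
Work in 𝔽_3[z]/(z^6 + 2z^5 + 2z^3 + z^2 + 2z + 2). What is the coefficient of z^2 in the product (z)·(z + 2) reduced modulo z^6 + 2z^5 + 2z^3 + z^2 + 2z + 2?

Multiply in 𝔽_3[z]: (z)·(z + 2) = z^2 + 2z.
Reduced: z^2 + 2z.

1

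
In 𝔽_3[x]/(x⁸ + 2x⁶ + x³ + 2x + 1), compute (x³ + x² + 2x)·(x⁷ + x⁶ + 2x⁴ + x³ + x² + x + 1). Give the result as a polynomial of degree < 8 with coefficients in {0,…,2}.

Multiply in 𝔽_3[x]: (x³ + x² + 2x)·(x⁷ + x⁶ + 2x⁴ + x³ + x² + x + 1) = x¹⁰ + 2x⁹ + x⁷ + x⁴ + x³ + 2x.
Reduce using x⁸ ≡ x⁶ + 2x³ + x + 2 (mod x⁸ + 2x⁶ + x³ + 2x + 1).
Reduced: x⁶ + 2x⁵ + 2x⁴ + x³ + x² + x + 2.

x^6 + 2x^5 + 2x^4 + x^3 + x^2 + x + 2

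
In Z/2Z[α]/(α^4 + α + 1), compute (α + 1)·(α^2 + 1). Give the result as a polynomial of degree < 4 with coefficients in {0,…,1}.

α^3 + α^2 + α + 1

Multiply in Z/2Z[α]: (α + 1)·(α^2 + 1) = α^3 + α^2 + α + 1.
Reduced: α^3 + α^2 + α + 1.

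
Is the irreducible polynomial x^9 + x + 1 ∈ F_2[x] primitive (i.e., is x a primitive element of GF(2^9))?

Write f(x) = x^9 + x + 1.
|GF(2^9)^×| = 2^9 − 1 = 511. Prime factorization: 511 = 7·73.
f is primitive ⇔ x has order 511 in GF(2)[x]/(f), i.e. x^(511/q) ≠ 1 for each prime q | 511.
x^(73) mod f = 1
x^(7) mod f = x^7.
Since x^(73) = 1, the order of x divides 73 < 511; not primitive.

No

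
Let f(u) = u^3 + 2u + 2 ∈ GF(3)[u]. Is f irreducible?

Yes

Check for roots in GF(3): f(0) = 2; f(1) = 2; f(2) = 2.
No roots. A degree-3 polynomial over a field with no linear factor is irreducible.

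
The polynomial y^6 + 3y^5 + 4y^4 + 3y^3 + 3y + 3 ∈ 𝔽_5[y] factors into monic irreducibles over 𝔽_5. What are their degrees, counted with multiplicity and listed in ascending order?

1, 2, 3

Write g(y) = y^6 + 3y^5 + 4y^4 + 3y^3 + 3y + 3.
Roots in 𝔽_5: g(0) = 3; g(1) = 2; g(2) = 2; g(3) = 0 → root; g(4) = 4.
Linear factors from roots: (y + 2).
Complete factorization: g(y) = (y + 2)·(y^2 + 4y + 2)·(y^3 + 2y^2 + 2y + 2).
Factor degrees with multiplicity: 1 + 2 + 3 = 6.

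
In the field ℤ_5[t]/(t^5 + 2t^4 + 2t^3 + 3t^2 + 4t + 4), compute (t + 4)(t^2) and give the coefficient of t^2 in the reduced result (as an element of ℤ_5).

Multiply in ℤ_5[t]: (t + 4)·(t^2) = t^3 + 4t^2.
Reduced: t^3 + 4t^2.

4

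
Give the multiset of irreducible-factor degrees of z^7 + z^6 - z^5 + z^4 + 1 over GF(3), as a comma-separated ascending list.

Write g(z) = z^7 + z^6 - z^5 + z^4 + 1.
Roots in GF(3): g(0) = 1; g(1) = 0 → root; g(2) = 0 → root.
Linear factors from roots: (z - 1), (z + 1).
Complete factorization: g(z) = (z + 1)·(z - 1)^2·(z^2 + z - 1)^2.
Factor degrees with multiplicity: 1 + 1 + 1 + 2 + 2 = 7.

1, 1, 1, 2, 2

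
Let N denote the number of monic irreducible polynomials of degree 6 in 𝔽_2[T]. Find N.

9

By the necklace-counting formula, N_2(6) = (1/6) Σ_{d|6} μ(6/d)·2^d.
Divisors of 6: 1, 2, 3, 6; μ(6/d) for each: 1, -1, -1, 1.
Σ = 2^1 − 2^2 − 2^3 + 2^6 = 54.
N = 54/6 = 9.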